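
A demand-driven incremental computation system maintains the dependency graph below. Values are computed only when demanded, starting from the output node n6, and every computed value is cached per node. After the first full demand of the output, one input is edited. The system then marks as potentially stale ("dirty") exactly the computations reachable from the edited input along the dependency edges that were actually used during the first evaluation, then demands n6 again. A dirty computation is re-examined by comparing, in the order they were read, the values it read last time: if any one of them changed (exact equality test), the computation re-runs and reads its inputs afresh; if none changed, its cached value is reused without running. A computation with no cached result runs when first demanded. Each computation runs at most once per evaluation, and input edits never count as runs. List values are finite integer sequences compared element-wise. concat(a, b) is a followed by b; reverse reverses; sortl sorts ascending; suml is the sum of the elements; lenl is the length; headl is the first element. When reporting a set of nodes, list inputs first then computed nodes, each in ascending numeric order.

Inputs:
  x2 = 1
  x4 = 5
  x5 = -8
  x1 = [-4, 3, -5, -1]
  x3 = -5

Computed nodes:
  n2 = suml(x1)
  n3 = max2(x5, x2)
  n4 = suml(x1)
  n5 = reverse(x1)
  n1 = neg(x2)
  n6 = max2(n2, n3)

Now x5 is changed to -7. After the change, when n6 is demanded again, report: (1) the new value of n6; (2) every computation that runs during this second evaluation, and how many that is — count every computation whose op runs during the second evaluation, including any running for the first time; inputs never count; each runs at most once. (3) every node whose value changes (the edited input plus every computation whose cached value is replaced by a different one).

First evaluation (everything demanded from the output):
  n2 = suml([-4, 3, -5, -1]) = -7
  n3 = max2(-8, 1) = 1
  n6 = max2(-7, 1) = 1

Propagation after the edit:
  n3: runs — x5 -8->-7; result 1 (same value as before).
  n6: checked — values it read are unchanged (n2 unchanged, n3 unchanged); reused cached 1 without running.

Key observation: the change is absorbed at n3 — it re-runs but produces the same value, and the output's value is unchanged.

New value of n6: 1.
Computations that run: n3 — 1 in total.
Values that change: x5.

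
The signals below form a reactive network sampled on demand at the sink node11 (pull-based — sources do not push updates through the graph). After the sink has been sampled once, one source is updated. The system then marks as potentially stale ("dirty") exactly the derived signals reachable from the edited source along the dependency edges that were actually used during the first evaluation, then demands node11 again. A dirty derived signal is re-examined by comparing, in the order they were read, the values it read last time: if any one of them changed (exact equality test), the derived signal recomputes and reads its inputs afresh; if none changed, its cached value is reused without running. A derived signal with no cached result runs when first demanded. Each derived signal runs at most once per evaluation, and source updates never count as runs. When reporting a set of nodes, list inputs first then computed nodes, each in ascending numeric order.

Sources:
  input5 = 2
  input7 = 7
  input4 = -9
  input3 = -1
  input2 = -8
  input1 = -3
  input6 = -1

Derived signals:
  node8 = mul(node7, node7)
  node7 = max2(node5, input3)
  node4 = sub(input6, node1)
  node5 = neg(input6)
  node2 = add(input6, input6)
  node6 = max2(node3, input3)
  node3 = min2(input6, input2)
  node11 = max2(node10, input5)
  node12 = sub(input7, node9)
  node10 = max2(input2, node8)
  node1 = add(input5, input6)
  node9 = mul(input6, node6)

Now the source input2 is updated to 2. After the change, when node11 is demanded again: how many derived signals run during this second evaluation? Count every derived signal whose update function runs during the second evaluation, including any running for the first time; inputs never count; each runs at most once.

Run set: node10, node11 (2 run).

Initial pass — values computed on the first demand:
  node5 = neg(-1) = 1
  node7 = max2(1, -1) = 1
  node8 = mul(1, 1) = 1
  node10 = max2(-8, 1) = 1
  node11 = max2(1, 2) = 2

Second demand — change propagation:
  node10: re-runs because input2 -8->2; new result 2.
  node11: re-runs because node10 1->2; new result 2 (unchanged).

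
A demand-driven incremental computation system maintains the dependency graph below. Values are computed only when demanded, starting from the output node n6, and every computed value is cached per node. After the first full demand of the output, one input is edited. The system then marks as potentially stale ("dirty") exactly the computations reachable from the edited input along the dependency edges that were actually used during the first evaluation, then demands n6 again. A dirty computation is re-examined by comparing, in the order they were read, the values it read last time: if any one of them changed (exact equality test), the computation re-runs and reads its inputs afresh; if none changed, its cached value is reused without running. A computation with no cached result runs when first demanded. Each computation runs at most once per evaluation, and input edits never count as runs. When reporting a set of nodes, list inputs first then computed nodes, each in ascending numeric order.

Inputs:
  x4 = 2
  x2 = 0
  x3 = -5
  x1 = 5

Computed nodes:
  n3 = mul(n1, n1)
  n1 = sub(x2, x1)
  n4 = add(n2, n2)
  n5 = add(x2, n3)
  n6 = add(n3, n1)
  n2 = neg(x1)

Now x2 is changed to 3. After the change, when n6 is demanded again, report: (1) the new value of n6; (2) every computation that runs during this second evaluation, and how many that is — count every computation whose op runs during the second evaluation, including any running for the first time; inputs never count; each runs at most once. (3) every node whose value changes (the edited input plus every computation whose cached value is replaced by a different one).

New value of n6: 2.
Computations that run: n1, n3, n6 — 3 in total.
Values that change: x2, n1, n3, n6.

First evaluation (everything demanded from the output):
  n1 = sub(0, 5) = -5
  n3 = mul(-5, -5) = 25
  n6 = add(25, -5) = 20

Propagation after the edit:
  n1: runs — x2 0->3; result -2.
  n3: runs — n1 -5->-2; n1 -5->-2; result 4.
  n6: runs — n3 25->4; n1 -5->-2; result 2.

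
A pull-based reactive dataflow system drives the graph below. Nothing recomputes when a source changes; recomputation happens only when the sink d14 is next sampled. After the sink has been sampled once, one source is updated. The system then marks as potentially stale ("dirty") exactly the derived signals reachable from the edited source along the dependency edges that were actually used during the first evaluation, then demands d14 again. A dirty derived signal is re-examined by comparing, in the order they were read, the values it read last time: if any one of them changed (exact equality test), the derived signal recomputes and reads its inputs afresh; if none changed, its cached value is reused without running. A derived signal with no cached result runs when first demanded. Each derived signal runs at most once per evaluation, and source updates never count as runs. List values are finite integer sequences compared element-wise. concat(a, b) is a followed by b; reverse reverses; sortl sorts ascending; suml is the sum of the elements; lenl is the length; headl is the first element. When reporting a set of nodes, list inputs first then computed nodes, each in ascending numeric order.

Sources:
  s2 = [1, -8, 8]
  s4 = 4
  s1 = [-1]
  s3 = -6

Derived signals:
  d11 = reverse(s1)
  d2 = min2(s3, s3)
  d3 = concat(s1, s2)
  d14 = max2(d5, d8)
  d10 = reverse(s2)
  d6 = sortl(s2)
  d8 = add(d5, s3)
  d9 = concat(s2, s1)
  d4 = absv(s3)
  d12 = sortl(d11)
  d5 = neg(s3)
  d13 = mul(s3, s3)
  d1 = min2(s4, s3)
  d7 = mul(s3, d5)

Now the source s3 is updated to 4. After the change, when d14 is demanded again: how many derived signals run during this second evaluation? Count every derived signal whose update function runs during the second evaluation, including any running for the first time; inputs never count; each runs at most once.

First evaluation (everything demanded from the output):
  d5 = neg(-6) = 6
  d8 = add(6, -6) = 0
  d14 = max2(6, 0) = 6

Propagation after the edit:
  d5: runs — s3 -6->4; result -4.
  d8: runs — d5 6->-4; s3 -6->4; result 0 (same value as before).
  d14: runs — d5 6->-4; result 0.

Derived signals that run: d5, d8, d14 — 3 in total.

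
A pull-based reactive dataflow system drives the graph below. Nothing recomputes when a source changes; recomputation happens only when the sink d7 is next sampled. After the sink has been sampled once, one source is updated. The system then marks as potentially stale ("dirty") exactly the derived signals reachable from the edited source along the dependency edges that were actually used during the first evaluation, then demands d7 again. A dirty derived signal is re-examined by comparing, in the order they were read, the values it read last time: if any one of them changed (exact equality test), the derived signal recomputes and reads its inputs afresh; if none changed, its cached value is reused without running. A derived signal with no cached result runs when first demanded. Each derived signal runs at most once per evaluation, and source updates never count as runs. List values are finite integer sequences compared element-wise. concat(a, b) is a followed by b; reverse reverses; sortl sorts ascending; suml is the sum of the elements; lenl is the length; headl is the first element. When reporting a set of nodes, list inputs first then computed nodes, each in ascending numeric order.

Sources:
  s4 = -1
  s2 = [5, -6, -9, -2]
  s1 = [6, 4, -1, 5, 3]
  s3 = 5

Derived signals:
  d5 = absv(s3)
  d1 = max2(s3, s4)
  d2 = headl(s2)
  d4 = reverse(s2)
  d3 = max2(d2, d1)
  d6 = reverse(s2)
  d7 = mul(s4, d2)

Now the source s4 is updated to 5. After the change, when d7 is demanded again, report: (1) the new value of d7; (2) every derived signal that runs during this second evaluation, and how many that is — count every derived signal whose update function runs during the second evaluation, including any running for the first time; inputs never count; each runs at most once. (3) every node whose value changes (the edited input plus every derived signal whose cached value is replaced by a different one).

First evaluation (everything demanded from the output):
  d2 = headl([5, -6, -9, -2]) = 5
  d7 = mul(-1, 5) = -5

Propagation after the edit:
  d7: runs — s4 -1->5; result 25.

New value of d7: 25.
Derived signals that run: d7 — 1 in total.
Values that change: s4, d7.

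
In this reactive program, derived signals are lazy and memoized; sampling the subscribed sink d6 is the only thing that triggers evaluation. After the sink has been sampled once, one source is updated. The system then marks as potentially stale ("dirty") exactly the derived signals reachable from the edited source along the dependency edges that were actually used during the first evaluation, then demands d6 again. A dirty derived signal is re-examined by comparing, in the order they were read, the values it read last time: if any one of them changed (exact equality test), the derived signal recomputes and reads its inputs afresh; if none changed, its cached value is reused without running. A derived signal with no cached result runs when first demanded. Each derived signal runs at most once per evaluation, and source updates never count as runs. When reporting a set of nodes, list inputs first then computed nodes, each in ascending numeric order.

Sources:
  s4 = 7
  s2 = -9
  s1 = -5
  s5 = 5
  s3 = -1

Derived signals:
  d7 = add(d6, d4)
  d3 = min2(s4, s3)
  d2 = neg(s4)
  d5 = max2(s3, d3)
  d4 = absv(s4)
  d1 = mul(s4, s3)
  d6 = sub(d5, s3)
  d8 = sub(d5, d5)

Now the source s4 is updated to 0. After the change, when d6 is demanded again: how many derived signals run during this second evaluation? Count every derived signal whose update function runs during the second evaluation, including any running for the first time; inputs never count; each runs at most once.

First demand of the output computes:
  d3 = min2(7, -1) = -1
  d5 = max2(-1, -1) = -1
  d6 = sub(-1, -1) = 0

After the edit, cleaning proceeds:
  d3: a read changed (s4 7->0) — executes, giving -1 — identical to its old value.
  d5: dirty, but its reads are unchanged (s3 unchanged, d3 unchanged); cached -1 stands.
  d6: dirty, but its reads are unchanged (d5 unchanged, s3 unchanged); cached 0 stands.

Note the absorption at d3: it re-runs yet its value is the same, leaving the output's value untouched.

1 derived signals run: d3.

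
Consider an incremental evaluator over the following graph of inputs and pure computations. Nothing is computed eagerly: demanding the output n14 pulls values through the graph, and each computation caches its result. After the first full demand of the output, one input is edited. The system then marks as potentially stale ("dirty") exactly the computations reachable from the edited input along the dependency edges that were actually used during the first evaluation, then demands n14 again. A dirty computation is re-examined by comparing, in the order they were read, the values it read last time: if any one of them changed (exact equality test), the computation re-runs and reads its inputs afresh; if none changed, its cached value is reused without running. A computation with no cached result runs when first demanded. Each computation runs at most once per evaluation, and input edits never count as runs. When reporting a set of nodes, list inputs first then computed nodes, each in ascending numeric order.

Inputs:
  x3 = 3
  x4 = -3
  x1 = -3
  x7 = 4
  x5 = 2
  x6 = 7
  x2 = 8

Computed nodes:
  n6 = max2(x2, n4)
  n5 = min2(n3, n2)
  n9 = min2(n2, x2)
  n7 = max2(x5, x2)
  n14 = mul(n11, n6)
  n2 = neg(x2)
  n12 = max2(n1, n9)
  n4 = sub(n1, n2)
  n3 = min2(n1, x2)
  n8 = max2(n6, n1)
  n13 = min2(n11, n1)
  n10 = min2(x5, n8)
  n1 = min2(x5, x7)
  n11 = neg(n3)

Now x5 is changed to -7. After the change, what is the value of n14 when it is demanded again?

n14 now evaluates to 56.

Initial pass — values computed on the first demand:
  n1 = min2(2, 4) = 2
  n2 = neg(8) = -8
  n3 = min2(2, 8) = 2
  n4 = sub(2, -8) = 10
  n6 = max2(8, 10) = 10
  n11 = neg(2) = -2
  n14 = mul(-2, 10) = -20

Second demand — change propagation:
  n1: re-runs because x5 2->-7; new result -7.
  n3: re-runs because n1 2->-7; new result -7.
  n4: re-runs because n1 2->-7; new result 1.
  n6: re-runs because n4 10->1; new result 8.
  n11: re-runs because n3 2->-7; new result 7.
  n14: re-runs because n11 -2->7; n6 10->8; new result 56.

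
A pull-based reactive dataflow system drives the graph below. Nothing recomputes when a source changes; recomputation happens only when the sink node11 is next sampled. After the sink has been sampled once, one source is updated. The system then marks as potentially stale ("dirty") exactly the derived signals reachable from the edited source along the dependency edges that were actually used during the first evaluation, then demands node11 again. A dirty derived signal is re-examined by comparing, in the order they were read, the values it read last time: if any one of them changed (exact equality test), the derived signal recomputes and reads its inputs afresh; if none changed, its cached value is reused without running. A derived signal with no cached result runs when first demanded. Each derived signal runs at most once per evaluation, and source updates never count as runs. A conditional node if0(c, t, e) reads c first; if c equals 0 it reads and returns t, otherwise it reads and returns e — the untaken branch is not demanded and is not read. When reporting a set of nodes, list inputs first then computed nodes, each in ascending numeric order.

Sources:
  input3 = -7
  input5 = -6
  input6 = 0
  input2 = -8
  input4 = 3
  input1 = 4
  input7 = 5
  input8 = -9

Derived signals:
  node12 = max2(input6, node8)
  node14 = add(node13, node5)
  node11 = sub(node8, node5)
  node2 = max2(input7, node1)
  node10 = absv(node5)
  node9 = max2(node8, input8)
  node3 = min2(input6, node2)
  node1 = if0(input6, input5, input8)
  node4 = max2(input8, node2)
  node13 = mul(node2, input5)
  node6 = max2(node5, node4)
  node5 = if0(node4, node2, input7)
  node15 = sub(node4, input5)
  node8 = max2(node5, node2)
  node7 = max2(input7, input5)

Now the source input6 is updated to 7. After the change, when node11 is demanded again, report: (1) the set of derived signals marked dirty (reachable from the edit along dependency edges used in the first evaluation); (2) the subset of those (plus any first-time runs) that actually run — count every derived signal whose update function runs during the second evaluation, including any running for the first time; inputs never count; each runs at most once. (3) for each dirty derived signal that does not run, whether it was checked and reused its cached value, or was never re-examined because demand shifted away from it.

First evaluation (everything demanded from the output):
  node1 = if0(input6=0 -> then branch input5) = -6
  node2 = max2(5, -6) = 5
  node4 = max2(-9, 5) = 5
  node5 = if0(node4=5 -> else branch input7) = 5
  node8 = max2(5, 5) = 5
  node11 = sub(5, 5) = 0

Propagation after the edit:
  node1: runs — input6 0->7; result -9.
  node2: runs — node1 -6->-9; result 5 (same value as before).
  node4: checked — values it read are unchanged (input8 unchanged, node2 unchanged); reused cached 5 without running.
  node5: checked — values it read are unchanged (node4 unchanged, input7 unchanged); reused cached 5 without running.
  node8: checked — values it read are unchanged (node5 unchanged, node2 unchanged); reused cached 5 without running.
  node11: checked — values it read are unchanged (node8 unchanged, node5 unchanged); reused cached 0 without running.

Key observation: the change is absorbed at node2 — it re-runs but produces the same value, and the output's value is unchanged.

Marked dirty: node1, node2, node4, node5, node8, node11.
Derived signals that run: node1, node2 — 2 in total.
Checked but reused from cache: node4, node5, node8, node11.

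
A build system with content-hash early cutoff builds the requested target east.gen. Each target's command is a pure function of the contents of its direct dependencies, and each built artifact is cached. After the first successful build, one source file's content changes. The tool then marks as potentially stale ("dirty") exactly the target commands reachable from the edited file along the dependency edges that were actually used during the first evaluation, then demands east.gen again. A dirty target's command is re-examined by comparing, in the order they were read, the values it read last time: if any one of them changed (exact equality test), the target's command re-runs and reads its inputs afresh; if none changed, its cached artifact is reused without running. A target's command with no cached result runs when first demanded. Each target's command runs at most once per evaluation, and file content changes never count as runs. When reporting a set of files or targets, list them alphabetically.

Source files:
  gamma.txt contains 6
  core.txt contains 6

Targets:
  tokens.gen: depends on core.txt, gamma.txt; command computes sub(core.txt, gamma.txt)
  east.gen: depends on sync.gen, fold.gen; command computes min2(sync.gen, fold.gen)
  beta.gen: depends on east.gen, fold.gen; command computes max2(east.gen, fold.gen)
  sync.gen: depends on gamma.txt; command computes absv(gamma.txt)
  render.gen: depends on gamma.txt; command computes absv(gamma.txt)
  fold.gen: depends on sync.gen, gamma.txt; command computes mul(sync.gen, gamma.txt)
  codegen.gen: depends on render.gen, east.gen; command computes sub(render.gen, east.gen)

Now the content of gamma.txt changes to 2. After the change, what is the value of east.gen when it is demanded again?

New value of east.gen: 2.

First evaluation (everything demanded from the output):
  sync.gen = absv(6) = 6
  fold.gen = mul(6, 6) = 36
  east.gen = min2(6, 36) = 6

Propagation after the edit:
  sync.gen: runs — gamma.txt 6->2; result 2.
  fold.gen: runs — sync.gen 6->2; gamma.txt 6->2; result 4.
  east.gen: runs — sync.gen 6->2; fold.gen 36->4; result 2.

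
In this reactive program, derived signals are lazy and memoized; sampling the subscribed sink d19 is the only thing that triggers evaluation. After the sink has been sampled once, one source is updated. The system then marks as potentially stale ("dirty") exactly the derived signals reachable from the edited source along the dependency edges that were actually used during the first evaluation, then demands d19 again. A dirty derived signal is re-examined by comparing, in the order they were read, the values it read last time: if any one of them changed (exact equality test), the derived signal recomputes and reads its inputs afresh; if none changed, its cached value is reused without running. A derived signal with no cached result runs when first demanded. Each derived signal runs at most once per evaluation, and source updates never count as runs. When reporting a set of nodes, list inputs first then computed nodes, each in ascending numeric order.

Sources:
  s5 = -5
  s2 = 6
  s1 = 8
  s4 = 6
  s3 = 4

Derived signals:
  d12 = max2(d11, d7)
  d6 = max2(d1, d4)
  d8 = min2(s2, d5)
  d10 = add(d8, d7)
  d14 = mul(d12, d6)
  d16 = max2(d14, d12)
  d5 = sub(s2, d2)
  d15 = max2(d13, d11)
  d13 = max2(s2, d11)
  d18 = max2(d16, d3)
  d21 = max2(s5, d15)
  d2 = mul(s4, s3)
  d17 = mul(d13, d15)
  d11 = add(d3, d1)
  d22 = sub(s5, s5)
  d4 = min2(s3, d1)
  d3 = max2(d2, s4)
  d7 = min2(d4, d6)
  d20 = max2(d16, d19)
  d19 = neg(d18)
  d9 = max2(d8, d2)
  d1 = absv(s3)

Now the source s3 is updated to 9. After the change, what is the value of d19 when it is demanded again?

Demanding d19 again yields -567.

First demand of the output computes:
  d1 = absv(4) = 4
  d2 = mul(6, 4) = 24
  d3 = max2(24, 6) = 24
  d4 = min2(4, 4) = 4
  d6 = max2(4, 4) = 4
  d7 = min2(4, 4) = 4
  d11 = add(24, 4) = 28
  d12 = max2(28, 4) = 28
  d14 = mul(28, 4) = 112
  d16 = max2(112, 28) = 112
  d18 = max2(112, 24) = 112
  d19 = neg(112) = -112

After the edit, cleaning proceeds:
  d1: a read changed (s3 4->9) — executes, giving 9.
  d2: a read changed (s3 4->9) — executes, giving 54.
  d3: a read changed (d2 24->54) — executes, giving 54.
  d4: a read changed (s3 4->9; d1 4->9) — executes, giving 9.
  d6: a read changed (d1 4->9; d4 4->9) — executes, giving 9.
  d7: a read changed (d4 4->9; d6 4->9) — executes, giving 9.
  d11: a read changed (d3 24->54; d1 4->9) — executes, giving 63.
  d12: a read changed (d11 28->63; d7 4->9) — executes, giving 63.
  d14: a read changed (d12 28->63; d6 4->9) — executes, giving 567.
  d16: a read changed (d14 112->567; d12 28->63) — executes, giving 567.
  d18: a read changed (d16 112->567; d3 24->54) — executes, giving 567.
  d19: a read changed (d18 112->567) — executes, giving -567.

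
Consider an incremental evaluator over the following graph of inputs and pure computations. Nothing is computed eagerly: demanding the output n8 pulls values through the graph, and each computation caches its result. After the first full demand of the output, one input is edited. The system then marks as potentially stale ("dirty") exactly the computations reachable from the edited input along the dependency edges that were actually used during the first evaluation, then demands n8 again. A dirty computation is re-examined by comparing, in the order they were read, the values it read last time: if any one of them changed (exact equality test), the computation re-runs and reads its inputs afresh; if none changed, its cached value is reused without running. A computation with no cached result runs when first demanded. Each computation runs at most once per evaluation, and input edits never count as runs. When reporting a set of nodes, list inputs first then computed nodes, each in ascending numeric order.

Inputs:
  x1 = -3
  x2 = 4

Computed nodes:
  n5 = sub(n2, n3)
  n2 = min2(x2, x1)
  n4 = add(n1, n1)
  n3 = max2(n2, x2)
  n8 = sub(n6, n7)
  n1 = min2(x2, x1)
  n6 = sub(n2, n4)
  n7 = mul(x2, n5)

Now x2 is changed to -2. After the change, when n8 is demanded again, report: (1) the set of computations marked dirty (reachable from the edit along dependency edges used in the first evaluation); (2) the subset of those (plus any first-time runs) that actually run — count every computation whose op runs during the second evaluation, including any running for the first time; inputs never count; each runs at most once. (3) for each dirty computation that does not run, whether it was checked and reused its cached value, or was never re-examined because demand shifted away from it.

Dirty set: n1, n2, n3, n4, n5, n6, n7, n8.
Run set: n1, n2, n3, n5, n7, n8 (6 run).
Re-examined without running (cache reused): n4, n6.
The important point: at n4 every value read last time is unchanged, so the dirty flag clears without a run.

Initial pass — values computed on the first demand:
  n1 = min2(4, -3) = -3
  n2 = min2(4, -3) = -3
  n3 = max2(-3, 4) = 4
  n4 = add(-3, -3) = -6
  n5 = sub(-3, 4) = -7
  n6 = sub(-3, -6) = 3
  n7 = mul(4, -7) = -28
  n8 = sub(3, -28) = 31

Second demand — change propagation:
  n1: re-runs because x2 4->-2; new result -3 (unchanged).
  n2: re-runs because x2 4->-2; new result -3 (unchanged).
  n3: re-runs because x2 4->-2; new result -2.
  n4: re-examined; everything it read last time is the same (n1 unchanged, n1 unchanged) — cache -6 kept, no run.
  n5: re-runs because n3 4->-2; new result -1.
  n6: re-examined; everything it read last time is the same (n2 unchanged, n4 unchanged) — cache 3 kept, no run.
  n7: re-runs because x2 4->-2; n5 -7->-1; new result 2.
  n8: re-runs because n7 -28->2; new result 1.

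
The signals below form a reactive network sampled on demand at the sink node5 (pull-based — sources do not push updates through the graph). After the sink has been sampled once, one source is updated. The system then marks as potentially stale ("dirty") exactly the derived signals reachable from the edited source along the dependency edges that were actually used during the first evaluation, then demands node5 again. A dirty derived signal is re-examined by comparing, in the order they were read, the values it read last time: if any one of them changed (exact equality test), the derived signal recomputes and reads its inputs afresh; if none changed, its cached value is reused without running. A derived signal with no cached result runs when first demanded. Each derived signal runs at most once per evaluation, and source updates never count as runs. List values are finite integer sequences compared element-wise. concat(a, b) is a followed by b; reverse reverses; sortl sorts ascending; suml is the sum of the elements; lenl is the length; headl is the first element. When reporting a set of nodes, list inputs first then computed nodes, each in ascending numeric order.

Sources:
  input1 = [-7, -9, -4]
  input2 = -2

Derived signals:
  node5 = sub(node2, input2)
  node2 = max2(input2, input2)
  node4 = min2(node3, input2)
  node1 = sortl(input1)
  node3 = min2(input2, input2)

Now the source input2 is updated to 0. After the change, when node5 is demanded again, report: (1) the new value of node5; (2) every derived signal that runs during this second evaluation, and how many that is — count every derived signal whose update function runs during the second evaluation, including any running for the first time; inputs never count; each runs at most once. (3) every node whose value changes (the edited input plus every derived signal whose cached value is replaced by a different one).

Initial pass — values computed on the first demand:
  node2 = max2(-2, -2) = -2
  node5 = sub(-2, -2) = 0

Second demand — change propagation:
  node2: re-runs because input2 -2->0; input2 -2->0; new result 0.
  node5: re-runs because node2 -2->0; input2 -2->0; new result 0 (unchanged).

node5 now evaluates to 0.
Run set: node2, node5 (2 run).
Changed values: input2, node2.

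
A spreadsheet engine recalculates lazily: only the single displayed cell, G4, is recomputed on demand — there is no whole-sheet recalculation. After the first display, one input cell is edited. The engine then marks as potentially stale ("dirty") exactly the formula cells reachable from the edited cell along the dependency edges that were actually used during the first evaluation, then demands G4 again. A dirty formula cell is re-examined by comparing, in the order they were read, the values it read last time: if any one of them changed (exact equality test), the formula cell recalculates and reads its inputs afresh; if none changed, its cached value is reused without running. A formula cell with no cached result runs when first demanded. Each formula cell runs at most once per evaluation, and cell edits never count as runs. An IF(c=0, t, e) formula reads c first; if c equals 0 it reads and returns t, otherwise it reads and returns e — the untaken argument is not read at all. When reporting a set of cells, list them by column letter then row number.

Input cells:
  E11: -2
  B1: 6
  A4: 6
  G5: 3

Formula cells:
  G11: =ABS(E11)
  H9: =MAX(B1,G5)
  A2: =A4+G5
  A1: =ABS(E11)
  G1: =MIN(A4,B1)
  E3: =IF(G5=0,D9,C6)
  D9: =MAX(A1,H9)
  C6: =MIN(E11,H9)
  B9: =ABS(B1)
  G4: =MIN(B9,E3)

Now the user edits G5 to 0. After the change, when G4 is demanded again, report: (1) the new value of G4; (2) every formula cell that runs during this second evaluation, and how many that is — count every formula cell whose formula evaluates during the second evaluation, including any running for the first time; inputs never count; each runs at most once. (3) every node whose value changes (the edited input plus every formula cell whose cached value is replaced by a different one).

New value of G4: 6.
Formula cells that run: A1, D9, E3, G4, H9 — 5 in total.
Values that change: E3, G4, G5.
Key observation: a condition flipped, so demand moved to the other branch — C6 is never re-examined.

First evaluation (everything demanded from the output):
  B9 = ABS(6) = 6
  H9 = MAX(6, 3) = 6
  C6 = MIN(-2, 6) = -2
  E3 = IF(G5=0: G5=3 -> else branch C6) = -2
  G4 = MIN(6, -2) = -2

Propagation after the edit:
  A1: demanded for the first time — runs, produces 2.
  H9: runs — G5 3->0; result 6 (same value as before).
  C6: marked dirty but never re-examined — demand shifted away from it.
  D9: demanded for the first time — runs, produces 6.
  E3: runs — G5 3->0; result 6.
  G4: runs — E3 -2->6; result 6.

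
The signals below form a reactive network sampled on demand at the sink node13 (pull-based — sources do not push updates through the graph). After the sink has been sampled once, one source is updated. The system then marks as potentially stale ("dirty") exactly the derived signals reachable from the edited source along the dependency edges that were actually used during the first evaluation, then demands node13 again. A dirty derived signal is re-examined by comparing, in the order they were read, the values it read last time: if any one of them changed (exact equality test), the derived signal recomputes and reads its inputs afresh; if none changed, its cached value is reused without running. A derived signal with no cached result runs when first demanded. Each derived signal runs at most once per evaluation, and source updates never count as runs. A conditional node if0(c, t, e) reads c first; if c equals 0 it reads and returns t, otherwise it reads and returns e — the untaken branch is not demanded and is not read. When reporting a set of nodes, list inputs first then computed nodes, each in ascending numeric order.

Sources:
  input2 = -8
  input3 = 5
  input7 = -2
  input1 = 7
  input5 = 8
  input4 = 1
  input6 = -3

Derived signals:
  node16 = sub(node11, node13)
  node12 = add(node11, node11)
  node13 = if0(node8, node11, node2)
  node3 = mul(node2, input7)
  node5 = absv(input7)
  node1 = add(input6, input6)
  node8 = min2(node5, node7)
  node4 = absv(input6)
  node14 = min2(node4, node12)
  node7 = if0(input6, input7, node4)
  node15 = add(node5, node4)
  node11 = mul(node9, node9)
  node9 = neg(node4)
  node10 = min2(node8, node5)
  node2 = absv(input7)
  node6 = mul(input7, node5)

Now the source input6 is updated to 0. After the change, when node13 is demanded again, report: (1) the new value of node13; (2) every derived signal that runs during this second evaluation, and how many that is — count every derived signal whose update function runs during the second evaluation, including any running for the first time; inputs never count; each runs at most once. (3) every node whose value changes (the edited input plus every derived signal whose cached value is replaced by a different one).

Initial pass — values computed on the first demand:
  node2 = absv(-2) = 2
  node4 = absv(-3) = 3
  node5 = absv(-2) = 2
  node7 = if0(input6=-3 -> else branch node4) = 3
  node8 = min2(2, 3) = 2
  node13 = if0(node8=2 -> else branch node2) = 2

Second demand — change propagation:
  node4: dirty yet unreached — the second evaluation never asks for it.
  node7: re-runs because input6 -3->0; new result -2.
  node8: re-runs because node7 3->-2; new result -2.
  node13: re-runs because node8 2->-2; new result 2 (unchanged).

The important point: the flipped condition redirects demand; node4 is left stale, never re-checked.

node13 now evaluates to 2.
Run set: node7, node8, node13 (3 run).
Changed values: input6, node7, node8.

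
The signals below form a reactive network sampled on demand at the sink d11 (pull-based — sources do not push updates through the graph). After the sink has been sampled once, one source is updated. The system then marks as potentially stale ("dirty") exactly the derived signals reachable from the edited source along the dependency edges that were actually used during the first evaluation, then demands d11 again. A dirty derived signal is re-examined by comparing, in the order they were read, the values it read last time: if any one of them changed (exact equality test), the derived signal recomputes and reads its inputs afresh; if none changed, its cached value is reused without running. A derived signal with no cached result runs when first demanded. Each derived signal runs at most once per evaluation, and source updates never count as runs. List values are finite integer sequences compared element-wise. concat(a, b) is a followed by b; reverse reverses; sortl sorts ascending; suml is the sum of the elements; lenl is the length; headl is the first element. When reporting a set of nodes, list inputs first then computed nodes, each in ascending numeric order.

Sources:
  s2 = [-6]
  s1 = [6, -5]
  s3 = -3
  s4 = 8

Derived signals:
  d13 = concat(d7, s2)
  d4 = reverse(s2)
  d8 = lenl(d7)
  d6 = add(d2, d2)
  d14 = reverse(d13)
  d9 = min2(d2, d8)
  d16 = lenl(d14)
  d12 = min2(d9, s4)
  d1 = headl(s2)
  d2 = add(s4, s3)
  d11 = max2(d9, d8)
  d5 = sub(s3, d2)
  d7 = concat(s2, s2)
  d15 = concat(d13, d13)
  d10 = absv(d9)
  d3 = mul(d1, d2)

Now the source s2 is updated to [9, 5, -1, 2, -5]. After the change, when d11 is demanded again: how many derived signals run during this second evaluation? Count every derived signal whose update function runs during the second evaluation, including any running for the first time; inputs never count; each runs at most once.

Run set: d7, d8, d9, d11 (4 run).

Initial pass — values computed on the first demand:
  d2 = add(8, -3) = 5
  d7 = concat([-6], [-6]) = [-6, -6]
  d8 = lenl([-6, -6]) = 2
  d9 = min2(5, 2) = 2
  d11 = max2(2, 2) = 2

Second demand — change propagation:
  d7: re-runs because s2 [-6]->[9, 5, -1, 2, -5]; s2 [-6]->[9, 5, -1, 2, -5]; new result [9, 5, -1, 2, -5, 9, 5, -1, 2, -5].
  d8: re-runs because d7 [-6, -6]->[9, 5, -1, 2, -5, 9, 5, -1, 2, -5]; new result 10.
  d9: re-runs because d8 2->10; new result 5.
  d11: re-runs because d9 2->5; d8 2->10; new result 10.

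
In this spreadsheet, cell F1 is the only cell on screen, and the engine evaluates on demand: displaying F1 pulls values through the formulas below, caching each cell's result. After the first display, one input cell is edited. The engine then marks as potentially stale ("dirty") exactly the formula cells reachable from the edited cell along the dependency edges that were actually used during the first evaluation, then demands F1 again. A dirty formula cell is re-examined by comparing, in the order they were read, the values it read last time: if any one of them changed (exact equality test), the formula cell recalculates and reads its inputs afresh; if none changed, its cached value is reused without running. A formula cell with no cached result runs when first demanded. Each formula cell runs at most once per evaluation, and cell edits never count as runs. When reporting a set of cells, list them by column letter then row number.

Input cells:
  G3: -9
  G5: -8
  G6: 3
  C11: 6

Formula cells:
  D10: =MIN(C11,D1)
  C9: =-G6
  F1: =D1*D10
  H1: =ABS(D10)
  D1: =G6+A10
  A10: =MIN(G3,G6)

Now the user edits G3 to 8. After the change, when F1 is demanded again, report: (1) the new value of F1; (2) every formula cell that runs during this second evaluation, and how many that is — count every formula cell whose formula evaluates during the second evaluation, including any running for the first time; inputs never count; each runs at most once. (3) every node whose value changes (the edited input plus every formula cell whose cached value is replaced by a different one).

Initial pass — values computed on the first demand:
  A10 = MIN(-9, 3) = -9
  D1 = 3 + -9 = -6
  D10 = MIN(6, -6) = -6
  F1 = -6 * -6 = 36

Second demand — change propagation:
  A10: re-runs because G3 -9->8; new result 3.
  D1: re-runs because A10 -9->3; new result 6.
  D10: re-runs because D1 -6->6; new result 6.
  F1: re-runs because D1 -6->6; D10 -6->6; new result 36 (unchanged).

F1 now evaluates to 36.
Run set: A10, D1, D10, F1 (4 run).
Changed values: A10, D1, D10, G3.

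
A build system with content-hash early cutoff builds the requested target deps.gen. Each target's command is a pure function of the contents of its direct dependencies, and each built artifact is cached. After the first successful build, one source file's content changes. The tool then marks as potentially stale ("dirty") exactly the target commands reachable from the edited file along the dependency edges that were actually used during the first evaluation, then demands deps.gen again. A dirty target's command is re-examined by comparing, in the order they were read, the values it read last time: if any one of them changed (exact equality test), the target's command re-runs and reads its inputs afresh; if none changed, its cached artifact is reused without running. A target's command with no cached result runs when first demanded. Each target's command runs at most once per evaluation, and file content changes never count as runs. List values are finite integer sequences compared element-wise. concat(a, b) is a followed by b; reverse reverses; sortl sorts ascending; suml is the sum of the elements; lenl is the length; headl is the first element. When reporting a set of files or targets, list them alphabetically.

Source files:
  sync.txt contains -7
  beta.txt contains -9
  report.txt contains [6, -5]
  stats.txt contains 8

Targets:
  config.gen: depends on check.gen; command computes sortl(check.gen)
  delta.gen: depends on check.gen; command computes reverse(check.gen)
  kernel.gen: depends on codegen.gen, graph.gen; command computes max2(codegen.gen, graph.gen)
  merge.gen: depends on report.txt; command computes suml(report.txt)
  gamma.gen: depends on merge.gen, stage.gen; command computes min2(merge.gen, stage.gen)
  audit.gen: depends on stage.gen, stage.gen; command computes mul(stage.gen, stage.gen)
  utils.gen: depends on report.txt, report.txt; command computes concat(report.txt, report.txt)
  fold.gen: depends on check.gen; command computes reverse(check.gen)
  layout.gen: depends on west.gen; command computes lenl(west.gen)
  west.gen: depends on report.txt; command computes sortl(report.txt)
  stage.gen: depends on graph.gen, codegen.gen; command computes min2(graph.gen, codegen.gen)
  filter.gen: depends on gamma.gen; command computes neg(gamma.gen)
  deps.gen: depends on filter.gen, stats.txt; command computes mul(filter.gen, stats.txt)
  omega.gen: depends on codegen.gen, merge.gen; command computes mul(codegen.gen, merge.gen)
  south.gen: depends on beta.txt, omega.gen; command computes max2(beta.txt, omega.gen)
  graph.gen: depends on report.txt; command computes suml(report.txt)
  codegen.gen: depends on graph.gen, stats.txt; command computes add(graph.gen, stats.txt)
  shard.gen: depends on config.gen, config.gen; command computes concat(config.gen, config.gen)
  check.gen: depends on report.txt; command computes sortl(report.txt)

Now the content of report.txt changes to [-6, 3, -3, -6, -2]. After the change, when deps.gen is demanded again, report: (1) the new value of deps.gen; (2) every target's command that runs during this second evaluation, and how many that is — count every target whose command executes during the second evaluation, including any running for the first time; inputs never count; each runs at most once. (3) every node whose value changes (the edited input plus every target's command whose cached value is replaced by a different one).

First evaluation (everything demanded from the output):
  graph.gen = suml([6, -5]) = 1
  codegen.gen = add(1, 8) = 9
  merge.gen = suml([6, -5]) = 1
  stage.gen = min2(1, 9) = 1
  gamma.gen = min2(1, 1) = 1
  filter.gen = neg(1) = -1
  deps.gen = mul(-1, 8) = -8

Propagation after the edit:
  graph.gen: runs — report.txt [6, -5]->[-6, 3, -3, -6, -2]; result -14.
  codegen.gen: runs — graph.gen 1->-14; result -6.
  merge.gen: runs — report.txt [6, -5]->[-6, 3, -3, -6, -2]; result -14.
  stage.gen: runs — graph.gen 1->-14; codegen.gen 9->-6; result -14.
  gamma.gen: runs — merge.gen 1->-14; stage.gen 1->-14; result -14.
  filter.gen: runs — gamma.gen 1->-14; result 14.
  deps.gen: runs — filter.gen -1->14; result 112.

New value of deps.gen: 112.
Target commands that run: codegen.gen, deps.gen, filter.gen, gamma.gen, graph.gen, merge.gen, stage.gen — 7 in total.
Values that change: codegen.gen, deps.gen, filter.gen, gamma.gen, graph.gen, merge.gen, report.txt, stage.gen.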